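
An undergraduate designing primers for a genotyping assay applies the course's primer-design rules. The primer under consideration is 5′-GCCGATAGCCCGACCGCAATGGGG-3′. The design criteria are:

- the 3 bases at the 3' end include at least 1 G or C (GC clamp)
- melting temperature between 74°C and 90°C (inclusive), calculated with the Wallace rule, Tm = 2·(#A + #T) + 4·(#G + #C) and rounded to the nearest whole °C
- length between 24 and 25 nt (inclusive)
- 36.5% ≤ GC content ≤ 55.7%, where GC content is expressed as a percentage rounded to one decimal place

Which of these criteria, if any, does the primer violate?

Base counts: A=5, T=2, G=9, C=8 (length 24).
GC clamp: 3' end GGG has 3 G/C ✓
Tm: Tm = 2·7 + 4·17 = 82°C ✓
length: length 24 ✓
GC content: GC 17/24 = 70.8%, outside 36.5–55.7% ✗

Fails: GC content.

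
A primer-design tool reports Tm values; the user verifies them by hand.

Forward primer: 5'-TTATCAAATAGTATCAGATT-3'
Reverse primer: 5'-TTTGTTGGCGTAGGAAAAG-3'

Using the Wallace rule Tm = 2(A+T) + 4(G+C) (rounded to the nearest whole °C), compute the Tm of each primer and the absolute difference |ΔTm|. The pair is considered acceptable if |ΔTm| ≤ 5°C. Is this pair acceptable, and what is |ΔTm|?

|ΔTm| = 6°C; the pair is not acceptable.

Forward: A=8 T=8 G=2 C=2 → Tm = 2·16 + 4·4 = 48°C.
Reverse: A=5 T=6 G=7 C=1 → Tm = 2·11 + 4·8 = 54°C.
|ΔTm| = |48 − 54| = 6°C, > 5°C.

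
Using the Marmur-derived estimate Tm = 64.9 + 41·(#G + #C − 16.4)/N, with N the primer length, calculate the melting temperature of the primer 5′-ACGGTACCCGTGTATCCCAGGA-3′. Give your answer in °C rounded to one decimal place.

58.6°C

Base counts: A=5, T=4, G=6, C=7; G+C = 13, N = 22.
Tm = 64.9 + 41·(13 − 16.4)/22 = 64.9 + -139.40/22 = 58.6°C.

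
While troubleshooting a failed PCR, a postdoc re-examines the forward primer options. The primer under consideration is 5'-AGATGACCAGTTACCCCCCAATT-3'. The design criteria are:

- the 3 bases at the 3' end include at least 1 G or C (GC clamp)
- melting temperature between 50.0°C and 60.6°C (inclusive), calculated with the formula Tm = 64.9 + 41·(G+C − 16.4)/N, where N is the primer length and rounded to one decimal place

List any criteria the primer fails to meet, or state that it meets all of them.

Base counts: A=7, T=5, G=3, C=8 (length 23).
GC clamp: 3' end ATT has 0 G/C, need ≥1 ✗
Tm: Tm = 64.9 + 41·(11 − 16.4)/23 = 55.3°C ✓

Fails: GC clamp.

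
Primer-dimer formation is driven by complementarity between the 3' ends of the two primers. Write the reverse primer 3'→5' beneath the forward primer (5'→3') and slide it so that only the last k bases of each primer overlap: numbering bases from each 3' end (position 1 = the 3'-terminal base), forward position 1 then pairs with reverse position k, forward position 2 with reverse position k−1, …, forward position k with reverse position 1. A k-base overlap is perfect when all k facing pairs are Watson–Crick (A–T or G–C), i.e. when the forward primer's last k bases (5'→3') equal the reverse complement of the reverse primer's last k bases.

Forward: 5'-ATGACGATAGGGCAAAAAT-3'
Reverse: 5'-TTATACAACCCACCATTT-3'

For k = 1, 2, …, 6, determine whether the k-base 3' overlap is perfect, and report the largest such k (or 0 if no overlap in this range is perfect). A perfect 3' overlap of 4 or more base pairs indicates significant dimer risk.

Longest perfect overlap: 4 complementary base pairs; significant dimer risk (threshold 4).

Last 6 bases (5'→3') — forward …AAAAAT, reverse …CCATTT.
Reverse complement of the reverse primer's last 6 bases: AAATGG; its first k bases are the reverse complement of the reverse primer's last k bases, so a perfect k-base overlap needs the forward primer's last k bases to equal them.
Comparing (forward last k vs required): k=1: T vs A ✗; k=2: AT vs AA ✗; k=3: AAT vs AAA ✗; k=4: AAAT vs AAAT ✓; k=5: AAAAT vs AAATG ✗; k=6: AAAAAT vs AAATGG ✗.
Only k = 4 is perfect, so the longest perfect 3' overlap is 4.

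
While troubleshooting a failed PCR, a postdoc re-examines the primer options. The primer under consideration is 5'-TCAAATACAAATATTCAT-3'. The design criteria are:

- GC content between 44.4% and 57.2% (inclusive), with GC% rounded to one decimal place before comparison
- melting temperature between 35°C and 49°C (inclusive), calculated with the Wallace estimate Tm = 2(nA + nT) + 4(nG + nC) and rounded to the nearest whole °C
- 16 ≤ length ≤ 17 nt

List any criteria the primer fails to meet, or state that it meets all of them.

Base counts: A=9, T=6, G=0, C=3 (length 18).
GC content: GC 3/18 = 16.7%, outside 44.4–57.2% ✗
Tm: Tm = 2·15 + 4·3 = 42°C ✓
length: length 18, outside 16–17 ✗

Fails: GC content, length.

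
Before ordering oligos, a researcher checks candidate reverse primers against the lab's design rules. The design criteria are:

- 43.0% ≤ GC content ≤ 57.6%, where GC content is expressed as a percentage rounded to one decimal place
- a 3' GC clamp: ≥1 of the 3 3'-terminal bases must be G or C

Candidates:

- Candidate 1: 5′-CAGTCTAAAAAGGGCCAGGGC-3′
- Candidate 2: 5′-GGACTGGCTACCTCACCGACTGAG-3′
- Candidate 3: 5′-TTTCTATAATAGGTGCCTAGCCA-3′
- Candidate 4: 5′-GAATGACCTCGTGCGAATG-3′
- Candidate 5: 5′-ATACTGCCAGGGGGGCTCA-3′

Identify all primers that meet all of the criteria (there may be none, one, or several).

Candidate 1 and Candidate 4.

Candidate 1 (21 nt, A=7 T=2 G=7 C=5): GC 12/21 = 57.1% ✓; 3' end GGC has 3 G/C ✓ — passes.
Candidate 2 (24 nt, A=5 T=4 G=7 C=8): GC 15/24 = 62.5%, outside 43.0–57.6% ✗; 3' end GAG has 2 G/C ✓ — fails.
Candidate 3 (23 nt, A=6 T=8 G=4 C=5): GC 9/23 = 39.1%, outside 43.0–57.6% ✗; 3' end CCA has 2 G/C ✓ — fails.
Candidate 4 (19 nt, A=5 T=4 G=6 C=4): GC 10/19 = 52.6% ✓; 3' end ATG has 1 G/C ✓ — passes.
Candidate 5 (19 nt, A=4 T=3 G=7 C=5): GC 12/19 = 63.2%, outside 43.0–57.6% ✗; 3' end TCA has 1 G/C ✓ — fails.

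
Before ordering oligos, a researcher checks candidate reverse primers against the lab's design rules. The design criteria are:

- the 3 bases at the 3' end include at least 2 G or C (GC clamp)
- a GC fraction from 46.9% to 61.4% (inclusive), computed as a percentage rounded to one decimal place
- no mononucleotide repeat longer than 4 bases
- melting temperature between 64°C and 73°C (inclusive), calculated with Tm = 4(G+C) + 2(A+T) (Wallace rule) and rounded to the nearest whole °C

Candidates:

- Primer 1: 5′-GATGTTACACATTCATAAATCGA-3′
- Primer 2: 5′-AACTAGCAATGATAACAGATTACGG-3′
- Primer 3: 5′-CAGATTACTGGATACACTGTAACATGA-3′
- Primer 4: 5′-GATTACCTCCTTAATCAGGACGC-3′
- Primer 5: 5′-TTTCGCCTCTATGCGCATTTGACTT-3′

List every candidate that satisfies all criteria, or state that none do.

Primer 4 only.

Primer 1 (23 nt, A=9 T=7 G=3 C=4): 3' end CGA has 2 G/C ✓; GC 7/23 = 30.4%, outside 46.9–61.4% ✗; longest run = 3 ✓; Tm = 2·16 + 4·7 = 60°C, outside 64–73°C ✗ — fails.
Primer 2 (25 nt, A=11 T=5 G=5 C=4): 3' end CGG has 3 G/C ✓; GC 9/25 = 36.0%, outside 46.9–61.4% ✗; longest run = 2 ✓; Tm = 2·16 + 4·9 = 68°C ✓ — fails.
Primer 3 (27 nt, A=10 T=7 G=5 C=5): 3' end TGA has 1 G/C, need ≥2 ✗; GC 10/27 = 37.0%, outside 46.9–61.4% ✗; longest run = 2 ✓; Tm = 2·17 + 4·10 = 74°C, outside 64–73°C ✗ — fails.
Primer 4 (23 nt, A=6 T=6 G=4 C=7): 3' end CGC has 3 G/C ✓; GC 11/23 = 47.8% ✓; longest run = 2 ✓; Tm = 2·12 + 4·11 = 68°C ✓ — passes.
Primer 5 (25 nt, A=3 T=11 G=4 C=7): 3' end CTT has 1 G/C, need ≥2 ✗; GC 11/25 = 44.0%, outside 46.9–61.4% ✗; longest run = 3 ✓; Tm = 2·14 + 4·11 = 72°C ✓ — fails.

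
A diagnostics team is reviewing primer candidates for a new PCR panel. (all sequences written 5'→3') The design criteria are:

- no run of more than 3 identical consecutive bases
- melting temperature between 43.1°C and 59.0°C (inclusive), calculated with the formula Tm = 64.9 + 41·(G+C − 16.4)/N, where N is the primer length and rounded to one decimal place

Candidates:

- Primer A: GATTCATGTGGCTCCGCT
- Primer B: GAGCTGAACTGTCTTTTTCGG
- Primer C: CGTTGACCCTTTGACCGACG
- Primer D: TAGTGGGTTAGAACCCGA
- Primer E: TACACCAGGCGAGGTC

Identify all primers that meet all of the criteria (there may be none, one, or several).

Primer A (18 nt, A=2 T=6 G=5 C=5): longest run = 2 ✓; Tm = 64.9 + 41·(10 − 16.4)/18 = 50.3°C ✓ — passes.
Primer B (21 nt, A=3 T=8 G=6 C=4): longest run = 5, exceeds 3 ✗; Tm = 64.9 + 41·(10 − 16.4)/21 = 52.4°C ✓ — fails.
Primer C (20 nt, A=3 T=5 G=5 C=7): longest run = 3 ✓; Tm = 64.9 + 41·(12 − 16.4)/20 = 55.9°C ✓ — passes.
Primer D (18 nt, A=5 T=4 G=6 C=3): longest run = 3 ✓; Tm = 64.9 + 41·(9 − 16.4)/18 = 48.0°C ✓ — passes.
Primer E (16 nt, A=4 T=2 G=5 C=5): longest run = 2 ✓; Tm = 64.9 + 41·(10 − 16.4)/16 = 48.5°C ✓ — passes.

Primer A, Primer C, Primer D and Primer E.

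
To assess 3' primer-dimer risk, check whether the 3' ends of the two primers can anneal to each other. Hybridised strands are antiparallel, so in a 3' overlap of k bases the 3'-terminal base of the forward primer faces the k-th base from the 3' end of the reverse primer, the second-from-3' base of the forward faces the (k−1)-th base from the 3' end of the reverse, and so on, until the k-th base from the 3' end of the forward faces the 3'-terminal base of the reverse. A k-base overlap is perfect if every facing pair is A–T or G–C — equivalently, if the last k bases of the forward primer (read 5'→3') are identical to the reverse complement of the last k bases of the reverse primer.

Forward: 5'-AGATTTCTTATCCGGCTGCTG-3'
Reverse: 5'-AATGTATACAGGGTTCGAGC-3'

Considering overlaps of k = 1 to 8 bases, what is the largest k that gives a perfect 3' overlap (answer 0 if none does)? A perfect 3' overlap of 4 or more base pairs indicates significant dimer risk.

Last 8 bases (5'→3') — forward …GGCTGCTG, reverse …GTTCGAGC.
Reverse complement of the reverse primer's last 8 bases: GCTCGAAC; its first k bases are the reverse complement of the reverse primer's last k bases, so a perfect k-base overlap needs the forward primer's last k bases to equal them.
Comparing (forward last k vs required): k=1: G vs G ✓; k=2: TG vs GC ✗; k=3: CTG vs GCT ✗; k=4: GCTG vs GCTC ✗; k=5: TGCTG vs GCTCG ✗; k=6: CTGCTG vs GCTCGA ✗; k=7: GCTGCTG vs GCTCGAA ✗; k=8: GGCTGCTG vs GCTCGAAC ✗.
Only k = 1 is perfect, so the longest perfect 3' overlap is 1.

Longest perfect overlap: 1 complementary base pair; below the dimer-risk threshold (threshold 4).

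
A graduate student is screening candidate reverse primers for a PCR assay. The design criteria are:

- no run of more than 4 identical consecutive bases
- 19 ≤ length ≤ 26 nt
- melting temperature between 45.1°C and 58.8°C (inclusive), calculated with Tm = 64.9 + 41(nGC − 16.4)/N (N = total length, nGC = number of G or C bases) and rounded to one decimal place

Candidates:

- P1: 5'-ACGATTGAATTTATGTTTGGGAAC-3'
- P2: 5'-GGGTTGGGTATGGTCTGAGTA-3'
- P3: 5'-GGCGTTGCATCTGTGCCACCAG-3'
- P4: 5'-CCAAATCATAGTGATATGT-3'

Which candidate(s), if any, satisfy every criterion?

P1 and P2.

P1 (24 nt, A=7 T=9 G=6 C=2): longest run = 3 ✓; length 24 ✓; Tm = 64.9 + 41·(8 − 16.4)/24 = 50.6°C ✓ — passes.
P2 (21 nt, A=3 T=7 G=10 C=1): longest run = 3 ✓; length 21 ✓; Tm = 64.9 + 41·(11 − 16.4)/21 = 54.4°C ✓ — passes.
P3 (22 nt, A=3 T=5 G=7 C=7): longest run = 2 ✓; length 22 ✓; Tm = 64.9 + 41·(14 − 16.4)/22 = 60.4°C, outside 45.1–58.8°C ✗ — fails.
P4 (19 nt, A=7 T=6 G=3 C=3): longest run = 3 ✓; length 19 ✓; Tm = 64.9 + 41·(6 − 16.4)/19 = 42.5°C, outside 45.1–58.8°C ✗ — fails.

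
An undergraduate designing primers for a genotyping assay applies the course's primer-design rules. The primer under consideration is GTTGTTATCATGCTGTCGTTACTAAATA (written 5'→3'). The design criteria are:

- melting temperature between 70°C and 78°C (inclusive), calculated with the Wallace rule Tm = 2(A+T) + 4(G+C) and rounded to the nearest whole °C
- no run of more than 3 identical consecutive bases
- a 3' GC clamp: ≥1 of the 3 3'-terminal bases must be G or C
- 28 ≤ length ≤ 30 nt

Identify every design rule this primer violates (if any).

Base counts: A=7, T=12, G=5, C=4 (length 28).
Tm: Tm = 2·19 + 4·9 = 74°C ✓
homopolymer run: longest run = 3 ✓
GC clamp: 3' end ATA has 0 G/C, need ≥1 ✗
length: length 28 ✓

Fails: GC clamp.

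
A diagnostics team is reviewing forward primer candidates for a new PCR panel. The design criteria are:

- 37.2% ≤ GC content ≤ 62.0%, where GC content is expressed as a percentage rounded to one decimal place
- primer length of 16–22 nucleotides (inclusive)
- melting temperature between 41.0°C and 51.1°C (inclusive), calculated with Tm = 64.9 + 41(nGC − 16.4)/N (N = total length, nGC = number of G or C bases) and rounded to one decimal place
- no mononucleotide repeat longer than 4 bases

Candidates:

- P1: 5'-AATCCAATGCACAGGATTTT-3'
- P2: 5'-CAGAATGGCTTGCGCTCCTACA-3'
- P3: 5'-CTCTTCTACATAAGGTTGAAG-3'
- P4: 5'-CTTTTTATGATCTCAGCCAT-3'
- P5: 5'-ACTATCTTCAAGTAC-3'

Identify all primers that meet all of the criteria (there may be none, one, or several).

P3 only.

P1 (20 nt, A=7 T=6 G=3 C=4): GC 7/20 = 35.0%, outside 37.2–62.0% ✗; length 20 ✓; Tm = 64.9 + 41·(7 − 16.4)/20 = 45.6°C ✓; longest run = 4 ✓ — fails.
P2 (22 nt, A=5 T=5 G=5 C=7): GC 12/22 = 54.5% ✓; length 22 ✓; Tm = 64.9 + 41·(12 − 16.4)/22 = 56.7°C, outside 41.0–51.1°C ✗; longest run = 2 ✓ — fails.
P3 (21 nt, A=6 T=7 G=4 C=4): GC 8/21 = 38.1% ✓; length 21 ✓; Tm = 64.9 + 41·(8 − 16.4)/21 = 48.5°C ✓; longest run = 2 ✓ — passes.
P4 (20 nt, A=4 T=9 G=2 C=5): GC 7/20 = 35.0%, outside 37.2–62.0% ✗; length 20 ✓; Tm = 64.9 + 41·(7 − 16.4)/20 = 45.6°C ✓; longest run = 5, exceeds 4 ✗ — fails.
P5 (15 nt, A=5 T=5 G=1 C=4): GC 5/15 = 33.3%, outside 37.2–62.0% ✗; length 15, outside 16–22 ✗; Tm = 64.9 + 41·(5 − 16.4)/15 = 33.7°C, outside 41.0–51.1°C ✗; longest run = 2 ✓ — fails.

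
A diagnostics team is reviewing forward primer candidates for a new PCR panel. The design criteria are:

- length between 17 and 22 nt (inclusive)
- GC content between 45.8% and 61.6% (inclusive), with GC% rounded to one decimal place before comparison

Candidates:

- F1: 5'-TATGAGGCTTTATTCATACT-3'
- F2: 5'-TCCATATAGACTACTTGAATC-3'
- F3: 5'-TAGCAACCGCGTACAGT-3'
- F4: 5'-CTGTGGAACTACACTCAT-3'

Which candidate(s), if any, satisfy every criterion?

F3 only.

F1 (20 nt, A=5 T=9 G=3 C=3): length 20 ✓; GC 6/20 = 30.0%, outside 45.8–61.6% ✗ — fails.
F2 (21 nt, A=7 T=7 G=2 C=5): length 21 ✓; GC 7/21 = 33.3%, outside 45.8–61.6% ✗ — fails.
F3 (17 nt, A=5 T=3 G=4 C=5): length 17 ✓; GC 9/17 = 52.9% ✓ — passes.
F4 (18 nt, A=5 T=5 G=3 C=5): length 18 ✓; GC 8/18 = 44.4%, outside 45.8–61.6% ✗ — fails.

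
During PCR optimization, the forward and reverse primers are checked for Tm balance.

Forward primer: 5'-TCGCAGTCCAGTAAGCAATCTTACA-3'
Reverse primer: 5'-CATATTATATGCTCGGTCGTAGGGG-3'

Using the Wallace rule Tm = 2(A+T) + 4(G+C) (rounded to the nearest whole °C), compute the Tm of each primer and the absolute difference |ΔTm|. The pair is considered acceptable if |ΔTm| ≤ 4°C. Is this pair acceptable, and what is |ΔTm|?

|ΔTm| = 2°C; the pair is acceptable.

Forward: A=8 T=6 G=4 C=7 → Tm = 2·14 + 4·11 = 72°C.
Reverse: A=5 T=8 G=8 C=4 → Tm = 2·13 + 4·12 = 74°C.
|ΔTm| = |72 − 74| = 2°C, ≤ 4°C.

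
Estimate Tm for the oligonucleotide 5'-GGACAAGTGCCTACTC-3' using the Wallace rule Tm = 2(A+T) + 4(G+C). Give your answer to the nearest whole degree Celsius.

Base counts: A=4, T=3, G=4, C=5 (length 16).
Tm = 2·(4+3) + 4·(4+5) = 2·7 + 4·9 = 14 + 36 = 50°C.

50°C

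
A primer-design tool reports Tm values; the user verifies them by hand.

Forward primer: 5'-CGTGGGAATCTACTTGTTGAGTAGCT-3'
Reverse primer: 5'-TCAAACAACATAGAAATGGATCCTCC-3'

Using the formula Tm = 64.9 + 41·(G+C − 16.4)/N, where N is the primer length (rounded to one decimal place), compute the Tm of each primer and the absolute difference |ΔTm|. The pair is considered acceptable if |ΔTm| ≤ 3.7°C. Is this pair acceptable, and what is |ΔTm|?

|ΔTm| = 3.2°C; the pair is acceptable.

Forward: G+C = 12, N = 26 → Tm = 64.9 + 41·(12 − 16.4)/26 = 58.0°C.
Reverse: G+C = 10, N = 26 → Tm = 64.9 + 41·(10 − 16.4)/26 = 54.8°C.
|ΔTm| = |58.0 − 54.8| = 3.2°C, ≤ 3.7°C.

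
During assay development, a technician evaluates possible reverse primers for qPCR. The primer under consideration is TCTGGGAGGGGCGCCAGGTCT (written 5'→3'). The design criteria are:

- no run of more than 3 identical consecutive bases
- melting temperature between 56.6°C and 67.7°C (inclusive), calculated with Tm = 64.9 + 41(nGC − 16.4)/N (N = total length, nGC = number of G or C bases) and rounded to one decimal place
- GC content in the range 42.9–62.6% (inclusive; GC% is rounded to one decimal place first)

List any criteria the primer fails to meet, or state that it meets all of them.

Base counts: A=2, T=4, G=10, C=5 (length 21).
homopolymer run: longest run = 4, exceeds 3 ✗
Tm: Tm = 64.9 + 41·(15 − 16.4)/21 = 62.2°C ✓
GC content: GC 15/21 = 71.4%, outside 42.9–62.6% ✗

Fails: homopolymer run, GC content.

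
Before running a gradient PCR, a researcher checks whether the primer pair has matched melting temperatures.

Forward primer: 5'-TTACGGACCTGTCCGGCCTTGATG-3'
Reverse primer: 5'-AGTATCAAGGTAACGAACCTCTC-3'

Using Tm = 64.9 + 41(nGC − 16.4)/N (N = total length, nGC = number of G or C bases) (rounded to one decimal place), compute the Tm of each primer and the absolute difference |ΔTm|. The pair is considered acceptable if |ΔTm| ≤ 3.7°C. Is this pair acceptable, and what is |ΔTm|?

|ΔTm| = 7.3°C; the pair is not acceptable.

Forward: G+C = 14, N = 24 → Tm = 64.9 + 41·(14 − 16.4)/24 = 60.8°C.
Reverse: G+C = 10, N = 23 → Tm = 64.9 + 41·(10 − 16.4)/23 = 53.5°C.
|ΔTm| = |60.8 − 53.5| = 7.3°C, > 3.7°C.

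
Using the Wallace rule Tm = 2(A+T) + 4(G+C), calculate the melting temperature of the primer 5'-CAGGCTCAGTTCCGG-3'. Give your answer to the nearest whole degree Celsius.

Base counts: A=2, T=3, G=5, C=5 (length 15).
Tm = 2·(2+3) + 4·(5+5) = 2·5 + 4·10 = 10 + 40 = 50°C.

50°C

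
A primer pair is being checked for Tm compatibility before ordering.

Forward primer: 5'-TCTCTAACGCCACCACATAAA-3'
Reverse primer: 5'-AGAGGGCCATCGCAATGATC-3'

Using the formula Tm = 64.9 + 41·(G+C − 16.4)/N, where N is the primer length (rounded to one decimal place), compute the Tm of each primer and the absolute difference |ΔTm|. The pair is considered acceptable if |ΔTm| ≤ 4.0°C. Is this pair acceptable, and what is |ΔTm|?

|ΔTm| = 3.3°C; the pair is acceptable.

Forward: G+C = 9, N = 21 → Tm = 64.9 + 41·(9 − 16.4)/21 = 50.5°C.
Reverse: G+C = 11, N = 20 → Tm = 64.9 + 41·(11 − 16.4)/20 = 53.8°C.
|ΔTm| = |50.5 − 53.8| = 3.3°C, ≤ 4.0°C.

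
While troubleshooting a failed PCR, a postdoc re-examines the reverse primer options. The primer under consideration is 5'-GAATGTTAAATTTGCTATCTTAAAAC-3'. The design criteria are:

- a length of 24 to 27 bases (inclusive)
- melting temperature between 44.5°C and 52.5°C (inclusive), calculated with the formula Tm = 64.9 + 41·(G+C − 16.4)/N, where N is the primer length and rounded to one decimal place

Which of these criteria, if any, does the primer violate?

Base counts: A=10, T=10, G=3, C=3 (length 26).
length: length 26 ✓
Tm: Tm = 64.9 + 41·(6 − 16.4)/26 = 48.5°C ✓

Meets all criteria.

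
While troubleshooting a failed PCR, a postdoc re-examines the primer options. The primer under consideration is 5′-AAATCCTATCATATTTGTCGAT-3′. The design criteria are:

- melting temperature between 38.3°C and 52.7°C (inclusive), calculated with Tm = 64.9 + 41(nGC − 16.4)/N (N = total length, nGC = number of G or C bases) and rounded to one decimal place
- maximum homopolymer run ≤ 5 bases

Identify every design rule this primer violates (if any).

Base counts: A=7, T=9, G=2, C=4 (length 22).
Tm: Tm = 64.9 + 41·(6 − 16.4)/22 = 45.5°C ✓
homopolymer run: longest run = 3 ✓

Meets all criteria.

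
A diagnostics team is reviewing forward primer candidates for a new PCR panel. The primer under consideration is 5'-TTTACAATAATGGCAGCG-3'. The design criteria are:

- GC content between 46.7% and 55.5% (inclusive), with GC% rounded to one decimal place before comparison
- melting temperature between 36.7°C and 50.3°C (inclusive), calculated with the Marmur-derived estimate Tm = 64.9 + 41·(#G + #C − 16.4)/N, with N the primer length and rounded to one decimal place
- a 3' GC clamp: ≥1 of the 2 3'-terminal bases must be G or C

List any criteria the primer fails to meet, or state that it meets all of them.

Fails: GC content.

Base counts: A=6, T=5, G=4, C=3 (length 18).
GC content: GC 7/18 = 38.9%, outside 46.7–55.5% ✗
Tm: Tm = 64.9 + 41·(7 − 16.4)/18 = 43.5°C ✓
GC clamp: 3' end CG has 2 G/C ✓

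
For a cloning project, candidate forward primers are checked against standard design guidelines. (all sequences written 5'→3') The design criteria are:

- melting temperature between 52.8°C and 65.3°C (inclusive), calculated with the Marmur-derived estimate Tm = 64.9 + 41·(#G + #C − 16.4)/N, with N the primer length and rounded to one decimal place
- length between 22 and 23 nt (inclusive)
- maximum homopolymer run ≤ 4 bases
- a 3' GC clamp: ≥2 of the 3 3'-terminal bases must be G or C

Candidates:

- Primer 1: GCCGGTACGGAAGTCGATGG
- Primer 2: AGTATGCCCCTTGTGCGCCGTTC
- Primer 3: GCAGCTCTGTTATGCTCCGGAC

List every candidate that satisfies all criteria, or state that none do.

Primer 3 only.

Primer 1 (20 nt, A=4 T=3 G=9 C=4): Tm = 64.9 + 41·(13 − 16.4)/20 = 57.9°C ✓; length 20, outside 22–23 ✗; longest run = 2 ✓; 3' end TGG has 2 G/C ✓ — fails.
Primer 2 (23 nt, A=2 T=7 G=6 C=8): Tm = 64.9 + 41·(14 − 16.4)/23 = 60.6°C ✓; length 23 ✓; longest run = 4 ✓; 3' end TTC has 1 G/C, need ≥2 ✗ — fails.
Primer 3 (22 nt, A=3 T=6 G=6 C=7): Tm = 64.9 + 41·(13 − 16.4)/22 = 58.6°C ✓; length 22 ✓; longest run = 2 ✓; 3' end GAC has 2 G/C ✓ — passes.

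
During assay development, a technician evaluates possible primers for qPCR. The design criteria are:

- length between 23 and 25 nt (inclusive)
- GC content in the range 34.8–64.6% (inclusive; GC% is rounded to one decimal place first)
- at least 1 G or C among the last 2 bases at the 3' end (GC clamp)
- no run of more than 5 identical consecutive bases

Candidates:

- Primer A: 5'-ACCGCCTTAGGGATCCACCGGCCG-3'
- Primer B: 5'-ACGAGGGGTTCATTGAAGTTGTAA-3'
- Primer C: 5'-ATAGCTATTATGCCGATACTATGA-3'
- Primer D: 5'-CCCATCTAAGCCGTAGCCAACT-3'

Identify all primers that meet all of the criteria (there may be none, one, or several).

None of the candidates satisfy all criteria.

Primer A (24 nt, A=4 T=3 G=7 C=10): length 24 ✓; GC 17/24 = 70.8%, outside 34.8–64.6% ✗; 3' end CG has 2 G/C ✓; longest run = 3 ✓ — fails.
Primer B (24 nt, A=7 T=7 G=8 C=2): length 24 ✓; GC 10/24 = 41.7% ✓; 3' end AA has 0 G/C, need ≥1 ✗; longest run = 4 ✓ — fails.
Primer C (24 nt, A=8 T=8 G=4 C=4): length 24 ✓; GC 8/24 = 33.3%, outside 34.8–64.6% ✗; 3' end GA has 1 G/C ✓; longest run = 2 ✓ — fails.
Primer D (22 nt, A=6 T=4 G=3 C=9): length 22, outside 23–25 ✗; GC 12/22 = 54.5% ✓; 3' end CT has 1 G/C ✓; longest run = 3 ✓ — fails.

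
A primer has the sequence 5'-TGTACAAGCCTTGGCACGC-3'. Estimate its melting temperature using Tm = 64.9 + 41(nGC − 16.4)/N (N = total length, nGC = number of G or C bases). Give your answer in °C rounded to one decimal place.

53.2°C

Base counts: A=4, T=4, G=5, C=6; G+C = 11, N = 19.
Tm = 64.9 + 41·(11 − 16.4)/19 = 64.9 + -221.40/19 = 53.2°C.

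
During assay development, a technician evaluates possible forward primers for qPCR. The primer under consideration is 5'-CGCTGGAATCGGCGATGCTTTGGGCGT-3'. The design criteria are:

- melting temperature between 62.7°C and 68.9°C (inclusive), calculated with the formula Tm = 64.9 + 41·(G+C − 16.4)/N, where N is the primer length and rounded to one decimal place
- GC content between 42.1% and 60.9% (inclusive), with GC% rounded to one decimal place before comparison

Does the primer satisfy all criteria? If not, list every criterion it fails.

Fails: GC content.

Base counts: A=3, T=7, G=11, C=6 (length 27).
Tm: Tm = 64.9 + 41·(17 − 16.4)/27 = 65.8°C ✓
GC content: GC 17/27 = 63.0%, outside 42.1–60.9% ✗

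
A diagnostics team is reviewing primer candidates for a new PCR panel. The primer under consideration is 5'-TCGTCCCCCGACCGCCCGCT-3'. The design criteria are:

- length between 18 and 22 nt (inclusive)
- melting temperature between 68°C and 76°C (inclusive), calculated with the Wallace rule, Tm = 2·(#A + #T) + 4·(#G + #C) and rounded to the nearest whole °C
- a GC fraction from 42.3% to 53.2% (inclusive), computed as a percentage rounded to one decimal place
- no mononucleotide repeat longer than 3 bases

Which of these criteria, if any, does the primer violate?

Fails: GC content, homopolymer run.

Base counts: A=1, T=3, G=4, C=12 (length 20).
length: length 20 ✓
Tm: Tm = 2·4 + 4·16 = 72°C ✓
GC content: GC 16/20 = 80.0%, outside 42.3–53.2% ✗
homopolymer run: longest run = 5, exceeds 3 ✗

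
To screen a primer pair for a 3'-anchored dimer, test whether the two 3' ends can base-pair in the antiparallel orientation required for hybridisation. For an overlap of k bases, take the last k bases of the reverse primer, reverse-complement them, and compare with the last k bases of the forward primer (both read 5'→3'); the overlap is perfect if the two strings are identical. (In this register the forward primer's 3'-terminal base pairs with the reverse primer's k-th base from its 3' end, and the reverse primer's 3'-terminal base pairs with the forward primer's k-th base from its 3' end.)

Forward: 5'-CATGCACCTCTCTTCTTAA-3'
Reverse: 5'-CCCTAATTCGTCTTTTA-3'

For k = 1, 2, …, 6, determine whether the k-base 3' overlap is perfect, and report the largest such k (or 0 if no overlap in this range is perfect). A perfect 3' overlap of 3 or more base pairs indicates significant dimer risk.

Longest perfect overlap: 3 complementary base pairs; significant dimer risk (threshold 3).

Last 6 bases (5'→3') — forward …TCTTAA, reverse …CTTTTA.
Reverse complement of the reverse primer's last 6 bases: TAAAAG; its first k bases are the reverse complement of the reverse primer's last k bases, so a perfect k-base overlap needs the forward primer's last k bases to equal them.
Comparing (forward last k vs required): k=1: A vs T ✗; k=2: AA vs TA ✗; k=3: TAA vs TAA ✓; k=4: TTAA vs TAAA ✗; k=5: CTTAA vs TAAAA ✗; k=6: TCTTAA vs TAAAAG ✗.
Only k = 3 is perfect, so the longest perfect 3' overlap is 3.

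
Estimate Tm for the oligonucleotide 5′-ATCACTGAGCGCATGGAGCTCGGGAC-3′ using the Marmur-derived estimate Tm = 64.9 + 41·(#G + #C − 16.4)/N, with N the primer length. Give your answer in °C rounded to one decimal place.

Base counts: A=6, T=4, G=9, C=7; G+C = 16, N = 26.
Tm = 64.9 + 41·(16 − 16.4)/26 = 64.9 + -16.40/26 = 64.3°C.

64.3°C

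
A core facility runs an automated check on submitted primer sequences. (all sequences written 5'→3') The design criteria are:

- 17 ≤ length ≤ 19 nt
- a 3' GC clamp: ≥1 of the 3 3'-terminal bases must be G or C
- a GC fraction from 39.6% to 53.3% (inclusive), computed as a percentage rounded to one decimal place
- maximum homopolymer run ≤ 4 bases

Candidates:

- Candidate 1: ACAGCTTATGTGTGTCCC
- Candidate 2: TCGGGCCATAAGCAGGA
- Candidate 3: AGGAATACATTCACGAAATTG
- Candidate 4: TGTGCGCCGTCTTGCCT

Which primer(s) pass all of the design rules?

Candidate 1 only.

Candidate 1 (18 nt, A=3 T=6 G=4 C=5): length 18 ✓; 3' end CCC has 3 G/C ✓; GC 9/18 = 50.0% ✓; longest run = 3 ✓ — passes.
Candidate 2 (17 nt, A=5 T=2 G=6 C=4): length 17 ✓; 3' end GGA has 2 G/C ✓; GC 10/17 = 58.8%, outside 39.6–53.3% ✗; longest run = 3 ✓ — fails.
Candidate 3 (21 nt, A=9 T=5 G=4 C=3): length 21, outside 17–19 ✗; 3' end TTG has 1 G/C ✓; GC 7/21 = 33.3%, outside 39.6–53.3% ✗; longest run = 3 ✓ — fails.
Candidate 4 (17 nt, A=0 T=6 G=5 C=6): length 17 ✓; 3' end CCT has 2 G/C ✓; GC 11/17 = 64.7%, outside 39.6–53.3% ✗; longest run = 2 ✓ — fails.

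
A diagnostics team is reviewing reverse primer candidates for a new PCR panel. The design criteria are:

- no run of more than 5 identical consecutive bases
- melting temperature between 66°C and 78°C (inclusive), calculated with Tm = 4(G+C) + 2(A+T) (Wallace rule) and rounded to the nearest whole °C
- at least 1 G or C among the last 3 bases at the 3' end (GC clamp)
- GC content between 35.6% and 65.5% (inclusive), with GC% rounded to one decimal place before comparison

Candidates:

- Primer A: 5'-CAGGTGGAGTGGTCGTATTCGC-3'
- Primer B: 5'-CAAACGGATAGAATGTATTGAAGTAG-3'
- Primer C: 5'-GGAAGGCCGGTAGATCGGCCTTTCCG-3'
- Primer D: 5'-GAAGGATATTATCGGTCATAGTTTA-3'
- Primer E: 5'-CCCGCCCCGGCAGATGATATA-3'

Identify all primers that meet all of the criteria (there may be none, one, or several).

Primer A (22 nt, A=3 T=6 G=9 C=4): longest run = 2 ✓; Tm = 2·9 + 4·13 = 70°C ✓; 3' end CGC has 3 G/C ✓; GC 13/22 = 59.1% ✓ — passes.
Primer B (26 nt, A=11 T=6 G=7 C=2): longest run = 3 ✓; Tm = 2·17 + 4·9 = 70°C ✓; 3' end TAG has 1 G/C ✓; GC 9/26 = 34.6%, outside 35.6–65.5% ✗ — fails.
Primer C (26 nt, A=4 T=5 G=10 C=7): longest run = 3 ✓; Tm = 2·9 + 4·17 = 86°C, outside 66–78°C ✗; 3' end CCG has 3 G/C ✓; GC 17/26 = 65.4% ✓ — fails.
Primer D (25 nt, A=8 T=9 G=6 C=2): longest run = 3 ✓; Tm = 2·17 + 4·8 = 66°C ✓; 3' end TTA has 0 G/C, need ≥1 ✗; GC 8/25 = 32.0%, outside 35.6–65.5% ✗ — fails.
Primer E (21 nt, A=5 T=3 G=5 C=8): longest run = 4 ✓; Tm = 2·8 + 4·13 = 68°C ✓; 3' end ATA has 0 G/C, need ≥1 ✗; GC 13/21 = 61.9% ✓ — fails.

Primer A only.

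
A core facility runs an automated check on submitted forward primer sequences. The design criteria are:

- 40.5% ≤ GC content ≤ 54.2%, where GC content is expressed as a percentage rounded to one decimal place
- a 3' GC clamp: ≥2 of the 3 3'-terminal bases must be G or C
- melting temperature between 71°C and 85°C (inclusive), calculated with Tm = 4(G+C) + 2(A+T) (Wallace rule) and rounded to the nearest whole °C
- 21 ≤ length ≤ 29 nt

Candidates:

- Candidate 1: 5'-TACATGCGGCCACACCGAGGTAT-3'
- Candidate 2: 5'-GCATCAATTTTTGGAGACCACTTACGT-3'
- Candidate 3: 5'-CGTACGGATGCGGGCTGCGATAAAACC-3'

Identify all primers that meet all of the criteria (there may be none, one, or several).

Candidate 1 (23 nt, A=6 T=4 G=6 C=7): GC 13/23 = 56.5%, outside 40.5–54.2% ✗; 3' end TAT has 0 G/C, need ≥2 ✗; Tm = 2·10 + 4·13 = 72°C ✓; length 23 ✓ — fails.
Candidate 2 (27 nt, A=7 T=9 G=5 C=6): GC 11/27 = 40.7% ✓; 3' end CGT has 2 G/C ✓; Tm = 2·16 + 4·11 = 76°C ✓; length 27 ✓ — passes.
Candidate 3 (27 nt, A=7 T=4 G=9 C=7): GC 16/27 = 59.3%, outside 40.5–54.2% ✗; 3' end ACC has 2 G/C ✓; Tm = 2·11 + 4·16 = 86°C, outside 71–85°C ✗; length 27 ✓ — fails.

Candidate 2 only.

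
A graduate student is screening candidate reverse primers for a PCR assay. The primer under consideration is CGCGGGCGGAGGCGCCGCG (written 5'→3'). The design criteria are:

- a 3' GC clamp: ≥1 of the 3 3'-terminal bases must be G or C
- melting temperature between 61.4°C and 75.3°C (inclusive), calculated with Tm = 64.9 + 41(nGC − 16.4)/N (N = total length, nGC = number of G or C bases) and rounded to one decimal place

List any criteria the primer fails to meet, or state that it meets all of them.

Meets all criteria.

Base counts: A=1, T=0, G=11, C=7 (length 19).
GC clamp: 3' end GCG has 3 G/C ✓
Tm: Tm = 64.9 + 41·(18 − 16.4)/19 = 68.4°C ✓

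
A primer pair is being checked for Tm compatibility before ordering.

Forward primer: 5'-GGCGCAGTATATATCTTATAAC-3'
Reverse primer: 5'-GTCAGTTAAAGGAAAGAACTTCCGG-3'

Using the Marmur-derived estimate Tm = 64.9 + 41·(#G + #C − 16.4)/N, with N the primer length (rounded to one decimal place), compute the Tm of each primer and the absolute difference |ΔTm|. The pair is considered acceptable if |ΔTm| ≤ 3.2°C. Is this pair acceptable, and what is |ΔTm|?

Forward: G+C = 8, N = 22 → Tm = 64.9 + 41·(8 − 16.4)/22 = 49.2°C.
Reverse: G+C = 11, N = 25 → Tm = 64.9 + 41·(11 − 16.4)/25 = 56.0°C.
|ΔTm| = |49.2 − 56.0| = 6.8°C, > 3.2°C.

|ΔTm| = 6.8°C; the pair is not acceptable.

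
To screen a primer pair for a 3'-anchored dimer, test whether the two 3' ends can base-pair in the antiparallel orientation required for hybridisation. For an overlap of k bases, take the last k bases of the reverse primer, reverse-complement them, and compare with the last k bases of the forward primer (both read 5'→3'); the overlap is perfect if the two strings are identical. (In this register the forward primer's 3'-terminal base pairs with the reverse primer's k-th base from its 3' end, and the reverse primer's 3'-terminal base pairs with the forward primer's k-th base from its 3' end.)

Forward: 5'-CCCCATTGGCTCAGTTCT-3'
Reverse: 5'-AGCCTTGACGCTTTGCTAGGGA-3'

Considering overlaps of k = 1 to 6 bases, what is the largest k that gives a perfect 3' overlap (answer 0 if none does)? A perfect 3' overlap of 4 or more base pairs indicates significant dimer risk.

Longest perfect overlap: 1 complementary base pair; below the dimer-risk threshold (threshold 4).

Last 6 bases (5'→3') — forward …AGTTCT, reverse …TAGGGA.
Reverse complement of the reverse primer's last 6 bases: TCCCTA; its first k bases are the reverse complement of the reverse primer's last k bases, so a perfect k-base overlap needs the forward primer's last k bases to equal them.
Comparing (forward last k vs required): k=1: T vs T ✓; k=2: CT vs TC ✗; k=3: TCT vs TCC ✗; k=4: TTCT vs TCCC ✗; k=5: GTTCT vs TCCCT ✗; k=6: AGTTCT vs TCCCTA ✗.
Only k = 1 is perfect, so the longest perfect 3' overlap is 1.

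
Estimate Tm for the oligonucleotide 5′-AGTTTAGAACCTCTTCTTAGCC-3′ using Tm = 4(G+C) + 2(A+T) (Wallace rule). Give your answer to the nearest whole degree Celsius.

Base counts: A=5, T=8, G=3, C=6 (length 22).
Tm = 2·(5+8) + 4·(3+6) = 2·13 + 4·9 = 26 + 36 = 62°C.

62°C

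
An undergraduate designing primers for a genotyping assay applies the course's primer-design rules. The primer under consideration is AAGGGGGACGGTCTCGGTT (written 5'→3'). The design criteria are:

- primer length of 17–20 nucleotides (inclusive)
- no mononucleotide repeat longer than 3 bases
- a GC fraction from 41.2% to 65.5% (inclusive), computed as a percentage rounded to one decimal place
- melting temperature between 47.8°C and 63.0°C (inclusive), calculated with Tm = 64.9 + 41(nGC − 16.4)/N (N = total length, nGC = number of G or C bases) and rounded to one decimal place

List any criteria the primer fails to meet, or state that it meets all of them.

Fails: homopolymer run.

Base counts: A=3, T=4, G=9, C=3 (length 19).
length: length 19 ✓
homopolymer run: longest run = 5, exceeds 3 ✗
GC content: GC 12/19 = 63.2% ✓
Tm: Tm = 64.9 + 41·(12 − 16.4)/19 = 55.4°C ✓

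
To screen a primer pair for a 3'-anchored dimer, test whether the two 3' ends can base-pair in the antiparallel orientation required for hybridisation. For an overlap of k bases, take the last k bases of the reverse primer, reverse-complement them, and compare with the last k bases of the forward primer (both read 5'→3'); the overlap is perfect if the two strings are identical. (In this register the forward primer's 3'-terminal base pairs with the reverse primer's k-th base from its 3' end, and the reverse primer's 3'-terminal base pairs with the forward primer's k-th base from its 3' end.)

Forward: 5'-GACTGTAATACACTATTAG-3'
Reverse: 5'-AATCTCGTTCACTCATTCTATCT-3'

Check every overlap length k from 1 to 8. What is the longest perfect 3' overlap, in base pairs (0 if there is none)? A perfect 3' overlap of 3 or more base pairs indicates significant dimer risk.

Last 8 bases (5'→3') — forward …ACTATTAG, reverse …TTCTATCT.
Reverse complement of the reverse primer's last 8 bases: AGATAGAA; its first k bases are the reverse complement of the reverse primer's last k bases, so a perfect k-base overlap needs the forward primer's last k bases to equal them.
Comparing (forward last k vs required): k=1: G vs A ✗; k=2: AG vs AG ✓; k=3: TAG vs AGA ✗; k=4: TTAG vs AGAT ✗; k=5: ATTAG vs AGATA ✗; k=6: TATTAG vs AGATAG ✗; k=7: CTATTAG vs AGATAGA ✗; k=8: ACTATTAG vs AGATAGAA ✗.
Only k = 2 is perfect, so the longest perfect 3' overlap is 2.

Longest perfect overlap: 2 complementary base pairs; below the dimer-risk threshold (threshold 3).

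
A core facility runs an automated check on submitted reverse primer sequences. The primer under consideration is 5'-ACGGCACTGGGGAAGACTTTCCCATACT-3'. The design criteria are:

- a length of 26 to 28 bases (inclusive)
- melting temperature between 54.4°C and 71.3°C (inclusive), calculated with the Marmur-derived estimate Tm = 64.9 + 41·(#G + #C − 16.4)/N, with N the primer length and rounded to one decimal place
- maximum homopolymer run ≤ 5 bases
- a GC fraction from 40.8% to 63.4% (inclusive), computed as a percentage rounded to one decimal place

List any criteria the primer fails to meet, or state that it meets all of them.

Base counts: A=7, T=6, G=7, C=8 (length 28).
length: length 28 ✓
Tm: Tm = 64.9 + 41·(15 − 16.4)/28 = 62.9°C ✓
homopolymer run: longest run = 4 ✓
GC content: GC 15/28 = 53.6% ✓

Meets all criteria.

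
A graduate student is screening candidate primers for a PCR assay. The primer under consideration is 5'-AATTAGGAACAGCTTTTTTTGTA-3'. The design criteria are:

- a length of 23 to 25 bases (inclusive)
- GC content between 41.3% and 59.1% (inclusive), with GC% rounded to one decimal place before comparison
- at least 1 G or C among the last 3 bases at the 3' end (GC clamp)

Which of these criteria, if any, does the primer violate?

Base counts: A=7, T=10, G=4, C=2 (length 23).
length: length 23 ✓
GC content: GC 6/23 = 26.1%, outside 41.3–59.1% ✗
GC clamp: 3' end GTA has 1 G/C ✓

Fails: GC content.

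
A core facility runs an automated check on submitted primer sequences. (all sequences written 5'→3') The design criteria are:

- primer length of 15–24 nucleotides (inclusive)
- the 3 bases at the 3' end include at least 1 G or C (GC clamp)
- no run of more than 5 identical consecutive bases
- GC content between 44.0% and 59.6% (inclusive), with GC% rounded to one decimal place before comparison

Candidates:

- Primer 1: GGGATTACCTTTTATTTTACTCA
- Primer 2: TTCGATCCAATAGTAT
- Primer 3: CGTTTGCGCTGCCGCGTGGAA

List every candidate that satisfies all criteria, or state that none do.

Primer 1 (23 nt, A=5 T=11 G=3 C=4): length 23 ✓; 3' end TCA has 1 G/C ✓; longest run = 4 ✓; GC 7/23 = 30.4%, outside 44.0–59.6% ✗ — fails.
Primer 2 (16 nt, A=5 T=6 G=2 C=3): length 16 ✓; 3' end TAT has 0 G/C, need ≥1 ✗; longest run = 2 ✓; GC 5/16 = 31.3%, outside 44.0–59.6% ✗ — fails.
Primer 3 (21 nt, A=2 T=5 G=8 C=6): length 21 ✓; 3' end GAA has 1 G/C ✓; longest run = 3 ✓; GC 14/21 = 66.7%, outside 44.0–59.6% ✗ — fails.

None of the candidates satisfy all criteria.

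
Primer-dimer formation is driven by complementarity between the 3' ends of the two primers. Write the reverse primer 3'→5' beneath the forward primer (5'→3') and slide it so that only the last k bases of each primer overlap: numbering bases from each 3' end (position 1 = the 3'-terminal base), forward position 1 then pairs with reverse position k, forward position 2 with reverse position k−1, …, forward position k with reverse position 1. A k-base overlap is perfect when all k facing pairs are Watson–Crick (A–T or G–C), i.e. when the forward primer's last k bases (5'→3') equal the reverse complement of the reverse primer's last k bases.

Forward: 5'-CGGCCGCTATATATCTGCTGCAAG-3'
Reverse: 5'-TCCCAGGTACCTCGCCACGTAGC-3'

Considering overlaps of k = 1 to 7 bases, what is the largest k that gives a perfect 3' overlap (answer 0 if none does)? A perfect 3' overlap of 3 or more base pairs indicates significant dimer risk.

Longest perfect overlap: 1 complementary base pair; below the dimer-risk threshold (threshold 3).

Last 7 bases (5'→3') — forward …CTGCAAG, reverse …ACGTAGC.
Reverse complement of the reverse primer's last 7 bases: GCTACGT; its first k bases are the reverse complement of the reverse primer's last k bases, so a perfect k-base overlap needs the forward primer's last k bases to equal them.
Comparing (forward last k vs required): k=1: G vs G ✓; k=2: AG vs GC ✗; k=3: AAG vs GCT ✗; k=4: CAAG vs GCTA ✗; k=5: GCAAG vs GCTAC ✗; k=6: TGCAAG vs GCTACG ✗; k=7: CTGCAAG vs GCTACGT ✗.
Only k = 1 is perfect, so the longest perfect 3' overlap is 1.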